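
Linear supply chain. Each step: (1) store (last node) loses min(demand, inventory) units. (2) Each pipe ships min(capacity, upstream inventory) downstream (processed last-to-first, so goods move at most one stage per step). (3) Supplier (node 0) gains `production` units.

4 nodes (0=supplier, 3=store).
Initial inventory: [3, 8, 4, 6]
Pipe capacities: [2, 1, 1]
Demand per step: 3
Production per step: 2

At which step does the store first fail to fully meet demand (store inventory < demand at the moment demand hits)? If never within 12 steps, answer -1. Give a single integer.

Step 1: demand=3,sold=3 ship[2->3]=1 ship[1->2]=1 ship[0->1]=2 prod=2 -> [3 9 4 4]
Step 2: demand=3,sold=3 ship[2->3]=1 ship[1->2]=1 ship[0->1]=2 prod=2 -> [3 10 4 2]
Step 3: demand=3,sold=2 ship[2->3]=1 ship[1->2]=1 ship[0->1]=2 prod=2 -> [3 11 4 1]
Step 4: demand=3,sold=1 ship[2->3]=1 ship[1->2]=1 ship[0->1]=2 prod=2 -> [3 12 4 1]
Step 5: demand=3,sold=1 ship[2->3]=1 ship[1->2]=1 ship[0->1]=2 prod=2 -> [3 13 4 1]
Step 6: demand=3,sold=1 ship[2->3]=1 ship[1->2]=1 ship[0->1]=2 prod=2 -> [3 14 4 1]
Step 7: demand=3,sold=1 ship[2->3]=1 ship[1->2]=1 ship[0->1]=2 prod=2 -> [3 15 4 1]
Step 8: demand=3,sold=1 ship[2->3]=1 ship[1->2]=1 ship[0->1]=2 prod=2 -> [3 16 4 1]
Step 9: demand=3,sold=1 ship[2->3]=1 ship[1->2]=1 ship[0->1]=2 prod=2 -> [3 17 4 1]
Step 10: demand=3,sold=1 ship[2->3]=1 ship[1->2]=1 ship[0->1]=2 prod=2 -> [3 18 4 1]
Step 11: demand=3,sold=1 ship[2->3]=1 ship[1->2]=1 ship[0->1]=2 prod=2 -> [3 19 4 1]
Step 12: demand=3,sold=1 ship[2->3]=1 ship[1->2]=1 ship[0->1]=2 prod=2 -> [3 20 4 1]
First stockout at step 3

3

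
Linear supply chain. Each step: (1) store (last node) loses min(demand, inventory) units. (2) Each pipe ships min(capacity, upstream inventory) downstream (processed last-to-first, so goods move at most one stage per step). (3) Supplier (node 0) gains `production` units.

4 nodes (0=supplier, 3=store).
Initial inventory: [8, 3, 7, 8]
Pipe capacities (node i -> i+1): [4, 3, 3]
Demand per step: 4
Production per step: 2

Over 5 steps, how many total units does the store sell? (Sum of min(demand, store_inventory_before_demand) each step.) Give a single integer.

Answer: 20

Derivation:
Step 1: sold=4 (running total=4) -> [6 4 7 7]
Step 2: sold=4 (running total=8) -> [4 5 7 6]
Step 3: sold=4 (running total=12) -> [2 6 7 5]
Step 4: sold=4 (running total=16) -> [2 5 7 4]
Step 5: sold=4 (running total=20) -> [2 4 7 3]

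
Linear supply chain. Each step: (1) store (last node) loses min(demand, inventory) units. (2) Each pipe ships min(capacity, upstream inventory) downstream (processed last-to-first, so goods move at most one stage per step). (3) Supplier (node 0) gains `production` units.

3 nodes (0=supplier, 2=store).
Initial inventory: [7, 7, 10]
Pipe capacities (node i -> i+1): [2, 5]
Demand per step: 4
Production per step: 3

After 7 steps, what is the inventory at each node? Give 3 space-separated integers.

Step 1: demand=4,sold=4 ship[1->2]=5 ship[0->1]=2 prod=3 -> inv=[8 4 11]
Step 2: demand=4,sold=4 ship[1->2]=4 ship[0->1]=2 prod=3 -> inv=[9 2 11]
Step 3: demand=4,sold=4 ship[1->2]=2 ship[0->1]=2 prod=3 -> inv=[10 2 9]
Step 4: demand=4,sold=4 ship[1->2]=2 ship[0->1]=2 prod=3 -> inv=[11 2 7]
Step 5: demand=4,sold=4 ship[1->2]=2 ship[0->1]=2 prod=3 -> inv=[12 2 5]
Step 6: demand=4,sold=4 ship[1->2]=2 ship[0->1]=2 prod=3 -> inv=[13 2 3]
Step 7: demand=4,sold=3 ship[1->2]=2 ship[0->1]=2 prod=3 -> inv=[14 2 2]

14 2 2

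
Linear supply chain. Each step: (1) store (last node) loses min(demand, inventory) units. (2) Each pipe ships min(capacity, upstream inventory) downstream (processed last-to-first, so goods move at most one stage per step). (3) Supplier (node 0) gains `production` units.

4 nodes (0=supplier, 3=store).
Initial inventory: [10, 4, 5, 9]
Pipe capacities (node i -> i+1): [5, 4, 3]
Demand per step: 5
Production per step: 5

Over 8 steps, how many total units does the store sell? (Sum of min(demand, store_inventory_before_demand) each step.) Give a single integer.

Step 1: sold=5 (running total=5) -> [10 5 6 7]
Step 2: sold=5 (running total=10) -> [10 6 7 5]
Step 3: sold=5 (running total=15) -> [10 7 8 3]
Step 4: sold=3 (running total=18) -> [10 8 9 3]
Step 5: sold=3 (running total=21) -> [10 9 10 3]
Step 6: sold=3 (running total=24) -> [10 10 11 3]
Step 7: sold=3 (running total=27) -> [10 11 12 3]
Step 8: sold=3 (running total=30) -> [10 12 13 3]

Answer: 30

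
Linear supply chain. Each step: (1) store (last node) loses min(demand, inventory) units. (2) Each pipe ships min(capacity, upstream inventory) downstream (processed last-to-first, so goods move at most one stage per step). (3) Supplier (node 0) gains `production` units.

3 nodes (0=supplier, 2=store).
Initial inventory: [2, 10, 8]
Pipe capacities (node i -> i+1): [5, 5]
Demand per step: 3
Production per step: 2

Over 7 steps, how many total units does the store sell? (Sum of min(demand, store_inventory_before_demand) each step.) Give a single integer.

Step 1: sold=3 (running total=3) -> [2 7 10]
Step 2: sold=3 (running total=6) -> [2 4 12]
Step 3: sold=3 (running total=9) -> [2 2 13]
Step 4: sold=3 (running total=12) -> [2 2 12]
Step 5: sold=3 (running total=15) -> [2 2 11]
Step 6: sold=3 (running total=18) -> [2 2 10]
Step 7: sold=3 (running total=21) -> [2 2 9]

Answer: 21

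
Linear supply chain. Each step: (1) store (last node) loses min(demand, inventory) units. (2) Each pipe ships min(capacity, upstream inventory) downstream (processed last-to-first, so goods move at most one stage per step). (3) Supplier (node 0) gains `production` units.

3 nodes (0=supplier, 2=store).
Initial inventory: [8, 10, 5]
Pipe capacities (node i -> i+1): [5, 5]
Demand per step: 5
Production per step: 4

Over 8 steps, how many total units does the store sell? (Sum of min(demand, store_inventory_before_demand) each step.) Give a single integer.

Step 1: sold=5 (running total=5) -> [7 10 5]
Step 2: sold=5 (running total=10) -> [6 10 5]
Step 3: sold=5 (running total=15) -> [5 10 5]
Step 4: sold=5 (running total=20) -> [4 10 5]
Step 5: sold=5 (running total=25) -> [4 9 5]
Step 6: sold=5 (running total=30) -> [4 8 5]
Step 7: sold=5 (running total=35) -> [4 7 5]
Step 8: sold=5 (running total=40) -> [4 6 5]

Answer: 40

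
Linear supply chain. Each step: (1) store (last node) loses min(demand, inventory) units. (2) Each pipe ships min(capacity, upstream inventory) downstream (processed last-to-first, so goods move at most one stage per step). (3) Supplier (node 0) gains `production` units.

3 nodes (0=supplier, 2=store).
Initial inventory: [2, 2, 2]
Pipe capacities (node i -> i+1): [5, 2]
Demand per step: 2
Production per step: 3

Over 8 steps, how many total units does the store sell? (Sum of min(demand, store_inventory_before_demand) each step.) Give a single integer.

Step 1: sold=2 (running total=2) -> [3 2 2]
Step 2: sold=2 (running total=4) -> [3 3 2]
Step 3: sold=2 (running total=6) -> [3 4 2]
Step 4: sold=2 (running total=8) -> [3 5 2]
Step 5: sold=2 (running total=10) -> [3 6 2]
Step 6: sold=2 (running total=12) -> [3 7 2]
Step 7: sold=2 (running total=14) -> [3 8 2]
Step 8: sold=2 (running total=16) -> [3 9 2]

Answer: 16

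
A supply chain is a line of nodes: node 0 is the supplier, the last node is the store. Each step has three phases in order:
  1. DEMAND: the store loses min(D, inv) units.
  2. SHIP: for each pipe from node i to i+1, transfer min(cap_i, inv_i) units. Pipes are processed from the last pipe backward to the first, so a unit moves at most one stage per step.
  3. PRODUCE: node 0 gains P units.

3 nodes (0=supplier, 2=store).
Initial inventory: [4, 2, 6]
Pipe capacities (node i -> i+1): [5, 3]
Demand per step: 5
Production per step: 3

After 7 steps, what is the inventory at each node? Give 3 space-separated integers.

Step 1: demand=5,sold=5 ship[1->2]=2 ship[0->1]=4 prod=3 -> inv=[3 4 3]
Step 2: demand=5,sold=3 ship[1->2]=3 ship[0->1]=3 prod=3 -> inv=[3 4 3]
Step 3: demand=5,sold=3 ship[1->2]=3 ship[0->1]=3 prod=3 -> inv=[3 4 3]
Step 4: demand=5,sold=3 ship[1->2]=3 ship[0->1]=3 prod=3 -> inv=[3 4 3]
Step 5: demand=5,sold=3 ship[1->2]=3 ship[0->1]=3 prod=3 -> inv=[3 4 3]
Step 6: demand=5,sold=3 ship[1->2]=3 ship[0->1]=3 prod=3 -> inv=[3 4 3]
Step 7: demand=5,sold=3 ship[1->2]=3 ship[0->1]=3 prod=3 -> inv=[3 4 3]

3 4 3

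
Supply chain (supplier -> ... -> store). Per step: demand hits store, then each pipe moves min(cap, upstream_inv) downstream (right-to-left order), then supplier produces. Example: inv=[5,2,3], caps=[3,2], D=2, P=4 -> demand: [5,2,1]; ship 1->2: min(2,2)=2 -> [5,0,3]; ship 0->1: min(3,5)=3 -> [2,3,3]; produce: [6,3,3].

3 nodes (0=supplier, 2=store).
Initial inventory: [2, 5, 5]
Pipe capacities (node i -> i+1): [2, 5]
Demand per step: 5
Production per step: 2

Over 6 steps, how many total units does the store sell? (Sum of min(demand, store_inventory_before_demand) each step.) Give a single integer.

Step 1: sold=5 (running total=5) -> [2 2 5]
Step 2: sold=5 (running total=10) -> [2 2 2]
Step 3: sold=2 (running total=12) -> [2 2 2]
Step 4: sold=2 (running total=14) -> [2 2 2]
Step 5: sold=2 (running total=16) -> [2 2 2]
Step 6: sold=2 (running total=18) -> [2 2 2]

Answer: 18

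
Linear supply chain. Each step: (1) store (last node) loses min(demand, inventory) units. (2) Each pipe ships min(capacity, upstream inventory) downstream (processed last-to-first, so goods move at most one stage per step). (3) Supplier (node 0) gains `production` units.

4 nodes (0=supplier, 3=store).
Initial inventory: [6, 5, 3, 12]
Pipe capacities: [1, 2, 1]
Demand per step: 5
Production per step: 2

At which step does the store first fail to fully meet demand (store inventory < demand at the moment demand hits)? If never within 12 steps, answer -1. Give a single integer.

Step 1: demand=5,sold=5 ship[2->3]=1 ship[1->2]=2 ship[0->1]=1 prod=2 -> [7 4 4 8]
Step 2: demand=5,sold=5 ship[2->3]=1 ship[1->2]=2 ship[0->1]=1 prod=2 -> [8 3 5 4]
Step 3: demand=5,sold=4 ship[2->3]=1 ship[1->2]=2 ship[0->1]=1 prod=2 -> [9 2 6 1]
Step 4: demand=5,sold=1 ship[2->3]=1 ship[1->2]=2 ship[0->1]=1 prod=2 -> [10 1 7 1]
Step 5: demand=5,sold=1 ship[2->3]=1 ship[1->2]=1 ship[0->1]=1 prod=2 -> [11 1 7 1]
Step 6: demand=5,sold=1 ship[2->3]=1 ship[1->2]=1 ship[0->1]=1 prod=2 -> [12 1 7 1]
Step 7: demand=5,sold=1 ship[2->3]=1 ship[1->2]=1 ship[0->1]=1 prod=2 -> [13 1 7 1]
Step 8: demand=5,sold=1 ship[2->3]=1 ship[1->2]=1 ship[0->1]=1 prod=2 -> [14 1 7 1]
Step 9: demand=5,sold=1 ship[2->3]=1 ship[1->2]=1 ship[0->1]=1 prod=2 -> [15 1 7 1]
Step 10: demand=5,sold=1 ship[2->3]=1 ship[1->2]=1 ship[0->1]=1 prod=2 -> [16 1 7 1]
Step 11: demand=5,sold=1 ship[2->3]=1 ship[1->2]=1 ship[0->1]=1 prod=2 -> [17 1 7 1]
Step 12: demand=5,sold=1 ship[2->3]=1 ship[1->2]=1 ship[0->1]=1 prod=2 -> [18 1 7 1]
First stockout at step 3

3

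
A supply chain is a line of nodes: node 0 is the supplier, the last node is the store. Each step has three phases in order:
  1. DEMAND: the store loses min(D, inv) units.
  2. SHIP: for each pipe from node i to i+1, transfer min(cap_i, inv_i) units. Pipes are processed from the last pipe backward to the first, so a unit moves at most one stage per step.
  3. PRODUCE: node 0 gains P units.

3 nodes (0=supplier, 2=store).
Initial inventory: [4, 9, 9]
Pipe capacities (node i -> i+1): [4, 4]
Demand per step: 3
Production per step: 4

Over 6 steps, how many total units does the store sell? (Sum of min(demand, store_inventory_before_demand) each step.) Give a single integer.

Step 1: sold=3 (running total=3) -> [4 9 10]
Step 2: sold=3 (running total=6) -> [4 9 11]
Step 3: sold=3 (running total=9) -> [4 9 12]
Step 4: sold=3 (running total=12) -> [4 9 13]
Step 5: sold=3 (running total=15) -> [4 9 14]
Step 6: sold=3 (running total=18) -> [4 9 15]

Answer: 18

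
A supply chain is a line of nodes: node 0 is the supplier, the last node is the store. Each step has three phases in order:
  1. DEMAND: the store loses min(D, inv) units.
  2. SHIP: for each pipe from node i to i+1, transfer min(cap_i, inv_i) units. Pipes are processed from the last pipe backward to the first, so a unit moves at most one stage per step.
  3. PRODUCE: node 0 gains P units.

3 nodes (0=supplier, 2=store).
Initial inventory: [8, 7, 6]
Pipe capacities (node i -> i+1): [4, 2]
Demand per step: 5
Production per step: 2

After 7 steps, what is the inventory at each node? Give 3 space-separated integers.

Step 1: demand=5,sold=5 ship[1->2]=2 ship[0->1]=4 prod=2 -> inv=[6 9 3]
Step 2: demand=5,sold=3 ship[1->2]=2 ship[0->1]=4 prod=2 -> inv=[4 11 2]
Step 3: demand=5,sold=2 ship[1->2]=2 ship[0->1]=4 prod=2 -> inv=[2 13 2]
Step 4: demand=5,sold=2 ship[1->2]=2 ship[0->1]=2 prod=2 -> inv=[2 13 2]
Step 5: demand=5,sold=2 ship[1->2]=2 ship[0->1]=2 prod=2 -> inv=[2 13 2]
Step 6: demand=5,sold=2 ship[1->2]=2 ship[0->1]=2 prod=2 -> inv=[2 13 2]
Step 7: demand=5,sold=2 ship[1->2]=2 ship[0->1]=2 prod=2 -> inv=[2 13 2]

2 13 2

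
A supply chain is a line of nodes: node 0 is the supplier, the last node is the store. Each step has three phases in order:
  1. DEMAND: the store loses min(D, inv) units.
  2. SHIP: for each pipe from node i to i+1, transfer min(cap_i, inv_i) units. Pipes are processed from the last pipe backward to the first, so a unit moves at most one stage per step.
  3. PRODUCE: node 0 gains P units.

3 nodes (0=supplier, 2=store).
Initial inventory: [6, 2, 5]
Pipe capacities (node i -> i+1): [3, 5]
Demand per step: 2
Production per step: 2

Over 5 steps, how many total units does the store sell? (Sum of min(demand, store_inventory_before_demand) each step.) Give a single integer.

Answer: 10

Derivation:
Step 1: sold=2 (running total=2) -> [5 3 5]
Step 2: sold=2 (running total=4) -> [4 3 6]
Step 3: sold=2 (running total=6) -> [3 3 7]
Step 4: sold=2 (running total=8) -> [2 3 8]
Step 5: sold=2 (running total=10) -> [2 2 9]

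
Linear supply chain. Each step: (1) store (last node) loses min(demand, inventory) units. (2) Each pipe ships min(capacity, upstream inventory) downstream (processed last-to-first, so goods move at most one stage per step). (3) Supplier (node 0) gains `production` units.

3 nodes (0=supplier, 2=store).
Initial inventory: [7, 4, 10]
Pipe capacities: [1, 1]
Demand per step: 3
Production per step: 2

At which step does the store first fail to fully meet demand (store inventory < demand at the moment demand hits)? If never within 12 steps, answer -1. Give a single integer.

Step 1: demand=3,sold=3 ship[1->2]=1 ship[0->1]=1 prod=2 -> [8 4 8]
Step 2: demand=3,sold=3 ship[1->2]=1 ship[0->1]=1 prod=2 -> [9 4 6]
Step 3: demand=3,sold=3 ship[1->2]=1 ship[0->1]=1 prod=2 -> [10 4 4]
Step 4: demand=3,sold=3 ship[1->2]=1 ship[0->1]=1 prod=2 -> [11 4 2]
Step 5: demand=3,sold=2 ship[1->2]=1 ship[0->1]=1 prod=2 -> [12 4 1]
Step 6: demand=3,sold=1 ship[1->2]=1 ship[0->1]=1 prod=2 -> [13 4 1]
Step 7: demand=3,sold=1 ship[1->2]=1 ship[0->1]=1 prod=2 -> [14 4 1]
Step 8: demand=3,sold=1 ship[1->2]=1 ship[0->1]=1 prod=2 -> [15 4 1]
Step 9: demand=3,sold=1 ship[1->2]=1 ship[0->1]=1 prod=2 -> [16 4 1]
Step 10: demand=3,sold=1 ship[1->2]=1 ship[0->1]=1 prod=2 -> [17 4 1]
Step 11: demand=3,sold=1 ship[1->2]=1 ship[0->1]=1 prod=2 -> [18 4 1]
Step 12: demand=3,sold=1 ship[1->2]=1 ship[0->1]=1 prod=2 -> [19 4 1]
First stockout at step 5

5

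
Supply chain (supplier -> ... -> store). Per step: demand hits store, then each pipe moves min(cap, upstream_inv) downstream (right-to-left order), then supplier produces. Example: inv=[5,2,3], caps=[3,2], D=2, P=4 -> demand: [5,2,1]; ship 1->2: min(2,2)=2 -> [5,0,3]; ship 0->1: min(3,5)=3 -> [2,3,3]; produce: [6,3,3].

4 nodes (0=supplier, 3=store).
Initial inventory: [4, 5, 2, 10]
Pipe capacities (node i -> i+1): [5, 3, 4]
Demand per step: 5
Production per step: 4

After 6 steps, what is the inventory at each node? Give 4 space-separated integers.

Step 1: demand=5,sold=5 ship[2->3]=2 ship[1->2]=3 ship[0->1]=4 prod=4 -> inv=[4 6 3 7]
Step 2: demand=5,sold=5 ship[2->3]=3 ship[1->2]=3 ship[0->1]=4 prod=4 -> inv=[4 7 3 5]
Step 3: demand=5,sold=5 ship[2->3]=3 ship[1->2]=3 ship[0->1]=4 prod=4 -> inv=[4 8 3 3]
Step 4: demand=5,sold=3 ship[2->3]=3 ship[1->2]=3 ship[0->1]=4 prod=4 -> inv=[4 9 3 3]
Step 5: demand=5,sold=3 ship[2->3]=3 ship[1->2]=3 ship[0->1]=4 prod=4 -> inv=[4 10 3 3]
Step 6: demand=5,sold=3 ship[2->3]=3 ship[1->2]=3 ship[0->1]=4 prod=4 -> inv=[4 11 3 3]

4 11 3 3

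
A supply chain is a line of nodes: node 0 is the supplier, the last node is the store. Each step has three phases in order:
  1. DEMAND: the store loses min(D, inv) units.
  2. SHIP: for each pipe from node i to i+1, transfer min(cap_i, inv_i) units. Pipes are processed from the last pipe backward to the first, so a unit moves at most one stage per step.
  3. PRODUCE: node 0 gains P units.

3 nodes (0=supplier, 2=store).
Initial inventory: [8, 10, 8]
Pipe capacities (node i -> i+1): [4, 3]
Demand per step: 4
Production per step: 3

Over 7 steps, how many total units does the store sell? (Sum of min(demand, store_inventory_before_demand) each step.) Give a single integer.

Step 1: sold=4 (running total=4) -> [7 11 7]
Step 2: sold=4 (running total=8) -> [6 12 6]
Step 3: sold=4 (running total=12) -> [5 13 5]
Step 4: sold=4 (running total=16) -> [4 14 4]
Step 5: sold=4 (running total=20) -> [3 15 3]
Step 6: sold=3 (running total=23) -> [3 15 3]
Step 7: sold=3 (running total=26) -> [3 15 3]

Answer: 26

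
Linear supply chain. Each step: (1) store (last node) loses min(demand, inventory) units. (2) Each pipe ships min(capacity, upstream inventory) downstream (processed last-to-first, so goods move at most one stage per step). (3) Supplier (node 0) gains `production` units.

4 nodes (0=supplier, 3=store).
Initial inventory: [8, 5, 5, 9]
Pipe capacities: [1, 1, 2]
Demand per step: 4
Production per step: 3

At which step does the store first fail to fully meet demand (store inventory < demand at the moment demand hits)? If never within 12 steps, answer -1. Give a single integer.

Step 1: demand=4,sold=4 ship[2->3]=2 ship[1->2]=1 ship[0->1]=1 prod=3 -> [10 5 4 7]
Step 2: demand=4,sold=4 ship[2->3]=2 ship[1->2]=1 ship[0->1]=1 prod=3 -> [12 5 3 5]
Step 3: demand=4,sold=4 ship[2->3]=2 ship[1->2]=1 ship[0->1]=1 prod=3 -> [14 5 2 3]
Step 4: demand=4,sold=3 ship[2->3]=2 ship[1->2]=1 ship[0->1]=1 prod=3 -> [16 5 1 2]
Step 5: demand=4,sold=2 ship[2->3]=1 ship[1->2]=1 ship[0->1]=1 prod=3 -> [18 5 1 1]
Step 6: demand=4,sold=1 ship[2->3]=1 ship[1->2]=1 ship[0->1]=1 prod=3 -> [20 5 1 1]
Step 7: demand=4,sold=1 ship[2->3]=1 ship[1->2]=1 ship[0->1]=1 prod=3 -> [22 5 1 1]
Step 8: demand=4,sold=1 ship[2->3]=1 ship[1->2]=1 ship[0->1]=1 prod=3 -> [24 5 1 1]
Step 9: demand=4,sold=1 ship[2->3]=1 ship[1->2]=1 ship[0->1]=1 prod=3 -> [26 5 1 1]
Step 10: demand=4,sold=1 ship[2->3]=1 ship[1->2]=1 ship[0->1]=1 prod=3 -> [28 5 1 1]
Step 11: demand=4,sold=1 ship[2->3]=1 ship[1->2]=1 ship[0->1]=1 prod=3 -> [30 5 1 1]
Step 12: demand=4,sold=1 ship[2->3]=1 ship[1->2]=1 ship[0->1]=1 prod=3 -> [32 5 1 1]
First stockout at step 4

4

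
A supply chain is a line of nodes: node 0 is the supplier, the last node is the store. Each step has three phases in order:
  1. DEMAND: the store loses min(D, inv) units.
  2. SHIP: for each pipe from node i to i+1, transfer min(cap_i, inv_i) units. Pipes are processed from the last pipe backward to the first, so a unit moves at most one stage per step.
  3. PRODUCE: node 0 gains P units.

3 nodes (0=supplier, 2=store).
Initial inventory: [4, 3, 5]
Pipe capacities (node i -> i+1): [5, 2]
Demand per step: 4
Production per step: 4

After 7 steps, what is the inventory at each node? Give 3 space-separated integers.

Step 1: demand=4,sold=4 ship[1->2]=2 ship[0->1]=4 prod=4 -> inv=[4 5 3]
Step 2: demand=4,sold=3 ship[1->2]=2 ship[0->1]=4 prod=4 -> inv=[4 7 2]
Step 3: demand=4,sold=2 ship[1->2]=2 ship[0->1]=4 prod=4 -> inv=[4 9 2]
Step 4: demand=4,sold=2 ship[1->2]=2 ship[0->1]=4 prod=4 -> inv=[4 11 2]
Step 5: demand=4,sold=2 ship[1->2]=2 ship[0->1]=4 prod=4 -> inv=[4 13 2]
Step 6: demand=4,sold=2 ship[1->2]=2 ship[0->1]=4 prod=4 -> inv=[4 15 2]
Step 7: demand=4,sold=2 ship[1->2]=2 ship[0->1]=4 prod=4 -> inv=[4 17 2]

4 17 2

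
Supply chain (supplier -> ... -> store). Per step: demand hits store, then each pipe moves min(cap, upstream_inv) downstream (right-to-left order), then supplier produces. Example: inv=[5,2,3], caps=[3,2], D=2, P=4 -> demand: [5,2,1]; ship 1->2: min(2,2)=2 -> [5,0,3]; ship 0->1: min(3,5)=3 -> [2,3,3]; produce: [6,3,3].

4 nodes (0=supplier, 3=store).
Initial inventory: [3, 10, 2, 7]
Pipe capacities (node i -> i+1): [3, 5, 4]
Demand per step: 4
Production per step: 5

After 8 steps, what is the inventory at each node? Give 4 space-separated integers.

Step 1: demand=4,sold=4 ship[2->3]=2 ship[1->2]=5 ship[0->1]=3 prod=5 -> inv=[5 8 5 5]
Step 2: demand=4,sold=4 ship[2->3]=4 ship[1->2]=5 ship[0->1]=3 prod=5 -> inv=[7 6 6 5]
Step 3: demand=4,sold=4 ship[2->3]=4 ship[1->2]=5 ship[0->1]=3 prod=5 -> inv=[9 4 7 5]
Step 4: demand=4,sold=4 ship[2->3]=4 ship[1->2]=4 ship[0->1]=3 prod=5 -> inv=[11 3 7 5]
Step 5: demand=4,sold=4 ship[2->3]=4 ship[1->2]=3 ship[0->1]=3 prod=5 -> inv=[13 3 6 5]
Step 6: demand=4,sold=4 ship[2->3]=4 ship[1->2]=3 ship[0->1]=3 prod=5 -> inv=[15 3 5 5]
Step 7: demand=4,sold=4 ship[2->3]=4 ship[1->2]=3 ship[0->1]=3 prod=5 -> inv=[17 3 4 5]
Step 8: demand=4,sold=4 ship[2->3]=4 ship[1->2]=3 ship[0->1]=3 prod=5 -> inv=[19 3 3 5]

19 3 3 5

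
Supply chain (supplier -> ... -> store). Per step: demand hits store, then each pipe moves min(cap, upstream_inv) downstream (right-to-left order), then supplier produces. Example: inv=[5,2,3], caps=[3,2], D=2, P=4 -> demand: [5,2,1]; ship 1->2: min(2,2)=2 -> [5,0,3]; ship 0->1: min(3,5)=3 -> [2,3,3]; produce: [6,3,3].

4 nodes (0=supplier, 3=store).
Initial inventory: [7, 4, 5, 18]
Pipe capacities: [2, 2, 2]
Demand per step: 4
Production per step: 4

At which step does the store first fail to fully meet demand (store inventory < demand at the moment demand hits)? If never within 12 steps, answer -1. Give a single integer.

Step 1: demand=4,sold=4 ship[2->3]=2 ship[1->2]=2 ship[0->1]=2 prod=4 -> [9 4 5 16]
Step 2: demand=4,sold=4 ship[2->3]=2 ship[1->2]=2 ship[0->1]=2 prod=4 -> [11 4 5 14]
Step 3: demand=4,sold=4 ship[2->3]=2 ship[1->2]=2 ship[0->1]=2 prod=4 -> [13 4 5 12]
Step 4: demand=4,sold=4 ship[2->3]=2 ship[1->2]=2 ship[0->1]=2 prod=4 -> [15 4 5 10]
Step 5: demand=4,sold=4 ship[2->3]=2 ship[1->2]=2 ship[0->1]=2 prod=4 -> [17 4 5 8]
Step 6: demand=4,sold=4 ship[2->3]=2 ship[1->2]=2 ship[0->1]=2 prod=4 -> [19 4 5 6]
Step 7: demand=4,sold=4 ship[2->3]=2 ship[1->2]=2 ship[0->1]=2 prod=4 -> [21 4 5 4]
Step 8: demand=4,sold=4 ship[2->3]=2 ship[1->2]=2 ship[0->1]=2 prod=4 -> [23 4 5 2]
Step 9: demand=4,sold=2 ship[2->3]=2 ship[1->2]=2 ship[0->1]=2 prod=4 -> [25 4 5 2]
Step 10: demand=4,sold=2 ship[2->3]=2 ship[1->2]=2 ship[0->1]=2 prod=4 -> [27 4 5 2]
Step 11: demand=4,sold=2 ship[2->3]=2 ship[1->2]=2 ship[0->1]=2 prod=4 -> [29 4 5 2]
Step 12: demand=4,sold=2 ship[2->3]=2 ship[1->2]=2 ship[0->1]=2 prod=4 -> [31 4 5 2]
First stockout at step 9

9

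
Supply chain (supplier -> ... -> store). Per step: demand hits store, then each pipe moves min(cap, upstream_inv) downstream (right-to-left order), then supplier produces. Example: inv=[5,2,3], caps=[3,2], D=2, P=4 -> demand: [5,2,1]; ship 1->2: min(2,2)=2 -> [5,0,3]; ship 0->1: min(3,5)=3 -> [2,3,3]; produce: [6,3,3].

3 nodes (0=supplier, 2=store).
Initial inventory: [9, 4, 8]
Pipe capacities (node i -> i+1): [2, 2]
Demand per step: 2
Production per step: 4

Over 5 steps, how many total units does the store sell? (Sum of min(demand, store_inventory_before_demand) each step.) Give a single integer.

Step 1: sold=2 (running total=2) -> [11 4 8]
Step 2: sold=2 (running total=4) -> [13 4 8]
Step 3: sold=2 (running total=6) -> [15 4 8]
Step 4: sold=2 (running total=8) -> [17 4 8]
Step 5: sold=2 (running total=10) -> [19 4 8]

Answer: 10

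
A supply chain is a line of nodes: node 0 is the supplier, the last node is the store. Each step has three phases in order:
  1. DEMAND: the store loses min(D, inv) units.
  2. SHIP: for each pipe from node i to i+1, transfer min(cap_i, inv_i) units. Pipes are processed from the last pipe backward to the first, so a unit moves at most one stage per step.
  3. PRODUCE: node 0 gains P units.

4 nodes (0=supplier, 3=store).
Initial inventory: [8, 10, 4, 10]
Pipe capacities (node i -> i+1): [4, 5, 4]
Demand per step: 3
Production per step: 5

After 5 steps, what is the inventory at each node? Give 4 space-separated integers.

Step 1: demand=3,sold=3 ship[2->3]=4 ship[1->2]=5 ship[0->1]=4 prod=5 -> inv=[9 9 5 11]
Step 2: demand=3,sold=3 ship[2->3]=4 ship[1->2]=5 ship[0->1]=4 prod=5 -> inv=[10 8 6 12]
Step 3: demand=3,sold=3 ship[2->3]=4 ship[1->2]=5 ship[0->1]=4 prod=5 -> inv=[11 7 7 13]
Step 4: demand=3,sold=3 ship[2->3]=4 ship[1->2]=5 ship[0->1]=4 prod=5 -> inv=[12 6 8 14]
Step 5: demand=3,sold=3 ship[2->3]=4 ship[1->2]=5 ship[0->1]=4 prod=5 -> inv=[13 5 9 15]

13 5 9 15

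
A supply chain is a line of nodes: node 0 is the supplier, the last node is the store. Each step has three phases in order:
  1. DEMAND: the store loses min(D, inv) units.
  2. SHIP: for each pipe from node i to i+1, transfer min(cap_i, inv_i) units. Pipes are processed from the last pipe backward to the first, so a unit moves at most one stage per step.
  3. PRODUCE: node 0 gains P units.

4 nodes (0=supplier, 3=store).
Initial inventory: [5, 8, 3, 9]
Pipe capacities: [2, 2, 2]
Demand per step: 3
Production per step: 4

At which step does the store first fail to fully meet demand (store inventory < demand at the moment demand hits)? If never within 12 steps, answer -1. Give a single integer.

Step 1: demand=3,sold=3 ship[2->3]=2 ship[1->2]=2 ship[0->1]=2 prod=4 -> [7 8 3 8]
Step 2: demand=3,sold=3 ship[2->3]=2 ship[1->2]=2 ship[0->1]=2 prod=4 -> [9 8 3 7]
Step 3: demand=3,sold=3 ship[2->3]=2 ship[1->2]=2 ship[0->1]=2 prod=4 -> [11 8 3 6]
Step 4: demand=3,sold=3 ship[2->3]=2 ship[1->2]=2 ship[0->1]=2 prod=4 -> [13 8 3 5]
Step 5: demand=3,sold=3 ship[2->3]=2 ship[1->2]=2 ship[0->1]=2 prod=4 -> [15 8 3 4]
Step 6: demand=3,sold=3 ship[2->3]=2 ship[1->2]=2 ship[0->1]=2 prod=4 -> [17 8 3 3]
Step 7: demand=3,sold=3 ship[2->3]=2 ship[1->2]=2 ship[0->1]=2 prod=4 -> [19 8 3 2]
Step 8: demand=3,sold=2 ship[2->3]=2 ship[1->2]=2 ship[0->1]=2 prod=4 -> [21 8 3 2]
Step 9: demand=3,sold=2 ship[2->3]=2 ship[1->2]=2 ship[0->1]=2 prod=4 -> [23 8 3 2]
Step 10: demand=3,sold=2 ship[2->3]=2 ship[1->2]=2 ship[0->1]=2 prod=4 -> [25 8 3 2]
Step 11: demand=3,sold=2 ship[2->3]=2 ship[1->2]=2 ship[0->1]=2 prod=4 -> [27 8 3 2]
Step 12: demand=3,sold=2 ship[2->3]=2 ship[1->2]=2 ship[0->1]=2 prod=4 -> [29 8 3 2]
First stockout at step 8

8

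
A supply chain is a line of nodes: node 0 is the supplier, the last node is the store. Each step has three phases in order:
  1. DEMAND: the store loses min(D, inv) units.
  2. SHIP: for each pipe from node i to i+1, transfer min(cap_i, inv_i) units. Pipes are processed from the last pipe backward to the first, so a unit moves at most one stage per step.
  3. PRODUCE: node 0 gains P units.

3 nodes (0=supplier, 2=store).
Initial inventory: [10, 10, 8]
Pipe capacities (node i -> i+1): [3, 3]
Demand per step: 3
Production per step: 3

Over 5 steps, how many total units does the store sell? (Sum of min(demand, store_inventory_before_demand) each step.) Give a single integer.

Step 1: sold=3 (running total=3) -> [10 10 8]
Step 2: sold=3 (running total=6) -> [10 10 8]
Step 3: sold=3 (running total=9) -> [10 10 8]
Step 4: sold=3 (running total=12) -> [10 10 8]
Step 5: sold=3 (running total=15) -> [10 10 8]

Answer: 15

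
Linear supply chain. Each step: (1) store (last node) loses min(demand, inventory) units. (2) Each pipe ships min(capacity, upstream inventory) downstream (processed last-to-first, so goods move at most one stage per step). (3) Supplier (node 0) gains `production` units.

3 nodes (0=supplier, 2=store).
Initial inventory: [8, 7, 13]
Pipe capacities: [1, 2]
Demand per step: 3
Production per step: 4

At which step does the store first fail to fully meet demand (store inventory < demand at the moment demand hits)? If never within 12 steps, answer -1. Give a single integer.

Step 1: demand=3,sold=3 ship[1->2]=2 ship[0->1]=1 prod=4 -> [11 6 12]
Step 2: demand=3,sold=3 ship[1->2]=2 ship[0->1]=1 prod=4 -> [14 5 11]
Step 3: demand=3,sold=3 ship[1->2]=2 ship[0->1]=1 prod=4 -> [17 4 10]
Step 4: demand=3,sold=3 ship[1->2]=2 ship[0->1]=1 prod=4 -> [20 3 9]
Step 5: demand=3,sold=3 ship[1->2]=2 ship[0->1]=1 prod=4 -> [23 2 8]
Step 6: demand=3,sold=3 ship[1->2]=2 ship[0->1]=1 prod=4 -> [26 1 7]
Step 7: demand=3,sold=3 ship[1->2]=1 ship[0->1]=1 prod=4 -> [29 1 5]
Step 8: demand=3,sold=3 ship[1->2]=1 ship[0->1]=1 prod=4 -> [32 1 3]
Step 9: demand=3,sold=3 ship[1->2]=1 ship[0->1]=1 prod=4 -> [35 1 1]
Step 10: demand=3,sold=1 ship[1->2]=1 ship[0->1]=1 prod=4 -> [38 1 1]
Step 11: demand=3,sold=1 ship[1->2]=1 ship[0->1]=1 prod=4 -> [41 1 1]
Step 12: demand=3,sold=1 ship[1->2]=1 ship[0->1]=1 prod=4 -> [44 1 1]
First stockout at step 10

10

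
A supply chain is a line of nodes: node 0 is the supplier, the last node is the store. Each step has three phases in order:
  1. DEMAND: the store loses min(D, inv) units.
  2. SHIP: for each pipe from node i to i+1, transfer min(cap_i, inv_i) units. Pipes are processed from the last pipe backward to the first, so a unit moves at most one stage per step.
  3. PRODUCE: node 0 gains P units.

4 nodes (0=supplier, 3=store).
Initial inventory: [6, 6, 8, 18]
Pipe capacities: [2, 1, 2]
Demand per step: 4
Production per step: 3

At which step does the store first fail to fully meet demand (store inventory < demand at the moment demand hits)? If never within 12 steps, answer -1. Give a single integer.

Step 1: demand=4,sold=4 ship[2->3]=2 ship[1->2]=1 ship[0->1]=2 prod=3 -> [7 7 7 16]
Step 2: demand=4,sold=4 ship[2->3]=2 ship[1->2]=1 ship[0->1]=2 prod=3 -> [8 8 6 14]
Step 3: demand=4,sold=4 ship[2->3]=2 ship[1->2]=1 ship[0->1]=2 prod=3 -> [9 9 5 12]
Step 4: demand=4,sold=4 ship[2->3]=2 ship[1->2]=1 ship[0->1]=2 prod=3 -> [10 10 4 10]
Step 5: demand=4,sold=4 ship[2->3]=2 ship[1->2]=1 ship[0->1]=2 prod=3 -> [11 11 3 8]
Step 6: demand=4,sold=4 ship[2->3]=2 ship[1->2]=1 ship[0->1]=2 prod=3 -> [12 12 2 6]
Step 7: demand=4,sold=4 ship[2->3]=2 ship[1->2]=1 ship[0->1]=2 prod=3 -> [13 13 1 4]
Step 8: demand=4,sold=4 ship[2->3]=1 ship[1->2]=1 ship[0->1]=2 prod=3 -> [14 14 1 1]
Step 9: demand=4,sold=1 ship[2->3]=1 ship[1->2]=1 ship[0->1]=2 prod=3 -> [15 15 1 1]
Step 10: demand=4,sold=1 ship[2->3]=1 ship[1->2]=1 ship[0->1]=2 prod=3 -> [16 16 1 1]
Step 11: demand=4,sold=1 ship[2->3]=1 ship[1->2]=1 ship[0->1]=2 prod=3 -> [17 17 1 1]
Step 12: demand=4,sold=1 ship[2->3]=1 ship[1->2]=1 ship[0->1]=2 prod=3 -> [18 18 1 1]
First stockout at step 9

9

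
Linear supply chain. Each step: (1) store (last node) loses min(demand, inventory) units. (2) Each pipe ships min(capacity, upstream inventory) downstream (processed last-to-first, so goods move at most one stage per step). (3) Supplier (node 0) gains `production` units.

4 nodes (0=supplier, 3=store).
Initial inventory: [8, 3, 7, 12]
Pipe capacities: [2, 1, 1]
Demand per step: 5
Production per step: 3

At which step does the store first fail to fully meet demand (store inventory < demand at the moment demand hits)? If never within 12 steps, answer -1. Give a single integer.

Step 1: demand=5,sold=5 ship[2->3]=1 ship[1->2]=1 ship[0->1]=2 prod=3 -> [9 4 7 8]
Step 2: demand=5,sold=5 ship[2->3]=1 ship[1->2]=1 ship[0->1]=2 prod=3 -> [10 5 7 4]
Step 3: demand=5,sold=4 ship[2->3]=1 ship[1->2]=1 ship[0->1]=2 prod=3 -> [11 6 7 1]
Step 4: demand=5,sold=1 ship[2->3]=1 ship[1->2]=1 ship[0->1]=2 prod=3 -> [12 7 7 1]
Step 5: demand=5,sold=1 ship[2->3]=1 ship[1->2]=1 ship[0->1]=2 prod=3 -> [13 8 7 1]
Step 6: demand=5,sold=1 ship[2->3]=1 ship[1->2]=1 ship[0->1]=2 prod=3 -> [14 9 7 1]
Step 7: demand=5,sold=1 ship[2->3]=1 ship[1->2]=1 ship[0->1]=2 prod=3 -> [15 10 7 1]
Step 8: demand=5,sold=1 ship[2->3]=1 ship[1->2]=1 ship[0->1]=2 prod=3 -> [16 11 7 1]
Step 9: demand=5,sold=1 ship[2->3]=1 ship[1->2]=1 ship[0->1]=2 prod=3 -> [17 12 7 1]
Step 10: demand=5,sold=1 ship[2->3]=1 ship[1->2]=1 ship[0->1]=2 prod=3 -> [18 13 7 1]
Step 11: demand=5,sold=1 ship[2->3]=1 ship[1->2]=1 ship[0->1]=2 prod=3 -> [19 14 7 1]
Step 12: demand=5,sold=1 ship[2->3]=1 ship[1->2]=1 ship[0->1]=2 prod=3 -> [20 15 7 1]
First stockout at step 3

3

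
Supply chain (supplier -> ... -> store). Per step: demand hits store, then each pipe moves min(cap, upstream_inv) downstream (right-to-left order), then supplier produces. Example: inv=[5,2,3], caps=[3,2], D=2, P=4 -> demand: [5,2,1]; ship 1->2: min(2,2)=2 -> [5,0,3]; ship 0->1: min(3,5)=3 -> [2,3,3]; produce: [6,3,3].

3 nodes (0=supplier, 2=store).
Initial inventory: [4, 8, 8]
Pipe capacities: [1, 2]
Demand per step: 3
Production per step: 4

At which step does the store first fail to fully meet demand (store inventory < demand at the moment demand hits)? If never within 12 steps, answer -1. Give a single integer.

Step 1: demand=3,sold=3 ship[1->2]=2 ship[0->1]=1 prod=4 -> [7 7 7]
Step 2: demand=3,sold=3 ship[1->2]=2 ship[0->1]=1 prod=4 -> [10 6 6]
Step 3: demand=3,sold=3 ship[1->2]=2 ship[0->1]=1 prod=4 -> [13 5 5]
Step 4: demand=3,sold=3 ship[1->2]=2 ship[0->1]=1 prod=4 -> [16 4 4]
Step 5: demand=3,sold=3 ship[1->2]=2 ship[0->1]=1 prod=4 -> [19 3 3]
Step 6: demand=3,sold=3 ship[1->2]=2 ship[0->1]=1 prod=4 -> [22 2 2]
Step 7: demand=3,sold=2 ship[1->2]=2 ship[0->1]=1 prod=4 -> [25 1 2]
Step 8: demand=3,sold=2 ship[1->2]=1 ship[0->1]=1 prod=4 -> [28 1 1]
Step 9: demand=3,sold=1 ship[1->2]=1 ship[0->1]=1 prod=4 -> [31 1 1]
Step 10: demand=3,sold=1 ship[1->2]=1 ship[0->1]=1 prod=4 -> [34 1 1]
Step 11: demand=3,sold=1 ship[1->2]=1 ship[0->1]=1 prod=4 -> [37 1 1]
Step 12: demand=3,sold=1 ship[1->2]=1 ship[0->1]=1 prod=4 -> [40 1 1]
First stockout at step 7

7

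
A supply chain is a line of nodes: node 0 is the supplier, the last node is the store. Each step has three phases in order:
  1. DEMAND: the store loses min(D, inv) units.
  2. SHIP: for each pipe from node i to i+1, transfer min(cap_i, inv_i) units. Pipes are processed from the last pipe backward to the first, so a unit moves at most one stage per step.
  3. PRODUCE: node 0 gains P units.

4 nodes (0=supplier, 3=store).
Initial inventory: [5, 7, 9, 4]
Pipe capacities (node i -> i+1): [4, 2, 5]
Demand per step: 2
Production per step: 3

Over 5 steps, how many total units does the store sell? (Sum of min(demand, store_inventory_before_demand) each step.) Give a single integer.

Answer: 10

Derivation:
Step 1: sold=2 (running total=2) -> [4 9 6 7]
Step 2: sold=2 (running total=4) -> [3 11 3 10]
Step 3: sold=2 (running total=6) -> [3 12 2 11]
Step 4: sold=2 (running total=8) -> [3 13 2 11]
Step 5: sold=2 (running total=10) -> [3 14 2 11]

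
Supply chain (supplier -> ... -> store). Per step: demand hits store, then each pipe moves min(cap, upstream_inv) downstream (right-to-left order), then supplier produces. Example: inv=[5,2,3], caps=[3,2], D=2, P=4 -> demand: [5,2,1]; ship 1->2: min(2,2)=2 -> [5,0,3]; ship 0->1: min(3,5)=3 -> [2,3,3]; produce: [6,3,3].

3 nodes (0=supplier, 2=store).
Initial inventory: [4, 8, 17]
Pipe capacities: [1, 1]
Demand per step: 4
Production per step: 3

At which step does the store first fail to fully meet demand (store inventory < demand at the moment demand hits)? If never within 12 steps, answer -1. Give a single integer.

Step 1: demand=4,sold=4 ship[1->2]=1 ship[0->1]=1 prod=3 -> [6 8 14]
Step 2: demand=4,sold=4 ship[1->2]=1 ship[0->1]=1 prod=3 -> [8 8 11]
Step 3: demand=4,sold=4 ship[1->2]=1 ship[0->1]=1 prod=3 -> [10 8 8]
Step 4: demand=4,sold=4 ship[1->2]=1 ship[0->1]=1 prod=3 -> [12 8 5]
Step 5: demand=4,sold=4 ship[1->2]=1 ship[0->1]=1 prod=3 -> [14 8 2]
Step 6: demand=4,sold=2 ship[1->2]=1 ship[0->1]=1 prod=3 -> [16 8 1]
Step 7: demand=4,sold=1 ship[1->2]=1 ship[0->1]=1 prod=3 -> [18 8 1]
Step 8: demand=4,sold=1 ship[1->2]=1 ship[0->1]=1 prod=3 -> [20 8 1]
Step 9: demand=4,sold=1 ship[1->2]=1 ship[0->1]=1 prod=3 -> [22 8 1]
Step 10: demand=4,sold=1 ship[1->2]=1 ship[0->1]=1 prod=3 -> [24 8 1]
Step 11: demand=4,sold=1 ship[1->2]=1 ship[0->1]=1 prod=3 -> [26 8 1]
Step 12: demand=4,sold=1 ship[1->2]=1 ship[0->1]=1 prod=3 -> [28 8 1]
First stockout at step 6

6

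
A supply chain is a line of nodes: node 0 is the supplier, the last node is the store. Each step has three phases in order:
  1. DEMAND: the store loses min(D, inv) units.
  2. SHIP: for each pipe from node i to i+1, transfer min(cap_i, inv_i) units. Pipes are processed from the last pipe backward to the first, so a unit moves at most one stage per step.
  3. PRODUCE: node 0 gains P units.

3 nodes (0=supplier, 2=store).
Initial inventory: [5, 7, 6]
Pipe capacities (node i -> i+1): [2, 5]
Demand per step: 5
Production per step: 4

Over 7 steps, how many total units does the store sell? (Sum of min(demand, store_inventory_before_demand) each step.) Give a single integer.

Step 1: sold=5 (running total=5) -> [7 4 6]
Step 2: sold=5 (running total=10) -> [9 2 5]
Step 3: sold=5 (running total=15) -> [11 2 2]
Step 4: sold=2 (running total=17) -> [13 2 2]
Step 5: sold=2 (running total=19) -> [15 2 2]
Step 6: sold=2 (running total=21) -> [17 2 2]
Step 7: sold=2 (running total=23) -> [19 2 2]

Answer: 23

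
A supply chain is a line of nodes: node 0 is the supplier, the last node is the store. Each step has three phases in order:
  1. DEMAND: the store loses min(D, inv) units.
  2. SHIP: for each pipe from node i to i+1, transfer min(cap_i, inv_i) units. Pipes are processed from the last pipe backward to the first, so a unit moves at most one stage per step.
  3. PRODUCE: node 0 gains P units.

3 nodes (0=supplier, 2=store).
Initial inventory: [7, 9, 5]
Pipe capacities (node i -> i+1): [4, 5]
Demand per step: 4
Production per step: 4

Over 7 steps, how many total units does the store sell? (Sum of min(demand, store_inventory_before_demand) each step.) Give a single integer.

Step 1: sold=4 (running total=4) -> [7 8 6]
Step 2: sold=4 (running total=8) -> [7 7 7]
Step 3: sold=4 (running total=12) -> [7 6 8]
Step 4: sold=4 (running total=16) -> [7 5 9]
Step 5: sold=4 (running total=20) -> [7 4 10]
Step 6: sold=4 (running total=24) -> [7 4 10]
Step 7: sold=4 (running total=28) -> [7 4 10]

Answer: 28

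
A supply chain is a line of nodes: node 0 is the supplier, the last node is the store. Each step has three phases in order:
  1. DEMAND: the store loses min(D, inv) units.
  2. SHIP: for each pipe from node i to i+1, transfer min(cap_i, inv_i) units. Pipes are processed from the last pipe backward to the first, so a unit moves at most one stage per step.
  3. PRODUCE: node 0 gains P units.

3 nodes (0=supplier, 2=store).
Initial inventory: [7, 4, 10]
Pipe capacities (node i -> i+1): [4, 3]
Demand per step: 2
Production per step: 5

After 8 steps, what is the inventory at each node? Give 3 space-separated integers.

Step 1: demand=2,sold=2 ship[1->2]=3 ship[0->1]=4 prod=5 -> inv=[8 5 11]
Step 2: demand=2,sold=2 ship[1->2]=3 ship[0->1]=4 prod=5 -> inv=[9 6 12]
Step 3: demand=2,sold=2 ship[1->2]=3 ship[0->1]=4 prod=5 -> inv=[10 7 13]
Step 4: demand=2,sold=2 ship[1->2]=3 ship[0->1]=4 prod=5 -> inv=[11 8 14]
Step 5: demand=2,sold=2 ship[1->2]=3 ship[0->1]=4 prod=5 -> inv=[12 9 15]
Step 6: demand=2,sold=2 ship[1->2]=3 ship[0->1]=4 prod=5 -> inv=[13 10 16]
Step 7: demand=2,sold=2 ship[1->2]=3 ship[0->1]=4 prod=5 -> inv=[14 11 17]
Step 8: demand=2,sold=2 ship[1->2]=3 ship[0->1]=4 prod=5 -> inv=[15 12 18]

15 12 18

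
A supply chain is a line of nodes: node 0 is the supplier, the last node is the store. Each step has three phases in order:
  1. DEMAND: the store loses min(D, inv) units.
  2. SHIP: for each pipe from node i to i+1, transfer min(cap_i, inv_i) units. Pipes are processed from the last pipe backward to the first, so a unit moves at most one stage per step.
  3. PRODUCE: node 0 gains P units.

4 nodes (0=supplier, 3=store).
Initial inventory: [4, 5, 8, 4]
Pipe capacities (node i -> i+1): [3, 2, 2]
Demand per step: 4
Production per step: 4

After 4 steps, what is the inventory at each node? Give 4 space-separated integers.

Step 1: demand=4,sold=4 ship[2->3]=2 ship[1->2]=2 ship[0->1]=3 prod=4 -> inv=[5 6 8 2]
Step 2: demand=4,sold=2 ship[2->3]=2 ship[1->2]=2 ship[0->1]=3 prod=4 -> inv=[6 7 8 2]
Step 3: demand=4,sold=2 ship[2->3]=2 ship[1->2]=2 ship[0->1]=3 prod=4 -> inv=[7 8 8 2]
Step 4: demand=4,sold=2 ship[2->3]=2 ship[1->2]=2 ship[0->1]=3 prod=4 -> inv=[8 9 8 2]

8 9 8 2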